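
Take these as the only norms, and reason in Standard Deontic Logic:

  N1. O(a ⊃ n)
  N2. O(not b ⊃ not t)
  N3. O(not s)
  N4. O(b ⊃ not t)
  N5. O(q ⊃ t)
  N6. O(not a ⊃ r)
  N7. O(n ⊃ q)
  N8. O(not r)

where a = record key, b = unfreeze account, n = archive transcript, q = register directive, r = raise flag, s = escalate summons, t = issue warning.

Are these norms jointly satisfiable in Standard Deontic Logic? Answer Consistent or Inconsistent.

By case analysis on b: premise 4 gives O(b ⊃ not t) and premise 2 gives O(not b ⊃ not t), so O(not t) either way.
Premise 5 is O(q ⊃ t); contrapositively O(not t ⊃ not q). Since O(not t) holds, K gives O(not q).
The contrapositive of premise 7 (O(n ⊃ q)) is O(not q ⊃ not n), and O(not q) is already established, so O(not n).
The contrapositive of premise 1 (O(a ⊃ n)) is O(not n ⊃ not a), and O(not n) is already established, so O(not a).
With premise 6, O(not a ⊃ r), the K-axiom yields O(r).
Yet premise 8 states O(not r).
We now have both O(r) and O(not r) — r is simultaneously obligatory and forbidden, violating the D-axiom.

Inconsistent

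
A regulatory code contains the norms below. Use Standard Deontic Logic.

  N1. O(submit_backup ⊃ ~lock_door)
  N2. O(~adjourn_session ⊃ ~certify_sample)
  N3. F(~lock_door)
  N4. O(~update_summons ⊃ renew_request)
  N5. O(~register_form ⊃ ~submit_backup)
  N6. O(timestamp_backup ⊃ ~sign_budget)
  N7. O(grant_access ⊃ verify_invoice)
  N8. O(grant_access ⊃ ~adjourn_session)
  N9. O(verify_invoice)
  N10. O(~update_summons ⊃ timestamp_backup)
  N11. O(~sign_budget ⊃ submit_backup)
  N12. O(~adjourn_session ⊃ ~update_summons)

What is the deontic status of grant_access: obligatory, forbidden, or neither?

Premise 3, F(~lock_door), is equivalent to O(lock_door).
The contrapositive of premise 1 (O(submit_backup ⊃ ~lock_door)) is O(lock_door ⊃ ~submit_backup), and O(lock_door) is already established, so O(~submit_backup).
The contrapositive of premise 11 (O(~sign_budget ⊃ submit_backup)) is O(~submit_backup ⊃ sign_budget), and O(~submit_backup) is already established, so O(sign_budget).
Premise 6 is O(timestamp_backup ⊃ ~sign_budget); contrapositively O(sign_budget ⊃ ~timestamp_backup). Since O(sign_budget) holds, K gives O(~timestamp_backup).
Premise 10 is O(~update_summons ⊃ timestamp_backup); contrapositively O(~timestamp_backup ⊃ update_summons). Since O(~timestamp_backup) holds, K gives O(update_summons).
The contrapositive of premise 12 (O(~adjourn_session ⊃ ~update_summons)) is O(update_summons ⊃ adjourn_session), and O(update_summons) is already established, so O(adjourn_session).
Premise 8 is O(grant_access ⊃ ~adjourn_session); contrapositively O(adjourn_session ⊃ ~grant_access). Since O(adjourn_session) holds, K gives O(~grant_access).
Premises 2, 4, 5, 7, 9 do not contribute to this derivation.
Thus O(~grant_access), which is F(grant_access): grant_access is forbidden.

Forbidden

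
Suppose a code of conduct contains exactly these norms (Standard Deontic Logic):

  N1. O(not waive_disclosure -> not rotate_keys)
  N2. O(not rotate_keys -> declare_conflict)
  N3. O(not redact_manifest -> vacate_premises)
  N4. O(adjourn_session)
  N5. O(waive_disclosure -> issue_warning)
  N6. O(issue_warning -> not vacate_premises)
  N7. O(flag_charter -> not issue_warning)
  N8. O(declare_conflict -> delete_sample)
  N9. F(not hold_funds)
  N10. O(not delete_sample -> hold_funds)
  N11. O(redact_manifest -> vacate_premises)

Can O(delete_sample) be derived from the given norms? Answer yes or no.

Yes

Premises 11 and 3 are O(redact_manifest -> vacate_premises) and O(not redact_manifest -> vacate_premises); every ideal world satisfies redact_manifest or not redact_manifest, so in either case vacate_premises holds — hence O(vacate_premises).
The contrapositive of premise 6 (O(issue_warning -> not vacate_premises)) is O(vacate_premises -> not issue_warning), and O(vacate_premises) is already established, so O(not issue_warning).
Premise 5, O(waive_disclosure -> issue_warning), contraposes to O(not issue_warning -> not waive_disclosure); with O(not issue_warning) we get O(not waive_disclosure).
With premise 1, O(not waive_disclosure -> not rotate_keys), the K-axiom yields O(not rotate_keys).
With premise 2, O(not rotate_keys -> declare_conflict), the K-axiom yields O(declare_conflict).
Premise 8 is O(declare_conflict -> delete_sample); since O(declare_conflict), deontic closure gives O(delete_sample).
Premises 4, 7, 9, 10 do not contribute to this derivation.
So O(delete_sample) follows.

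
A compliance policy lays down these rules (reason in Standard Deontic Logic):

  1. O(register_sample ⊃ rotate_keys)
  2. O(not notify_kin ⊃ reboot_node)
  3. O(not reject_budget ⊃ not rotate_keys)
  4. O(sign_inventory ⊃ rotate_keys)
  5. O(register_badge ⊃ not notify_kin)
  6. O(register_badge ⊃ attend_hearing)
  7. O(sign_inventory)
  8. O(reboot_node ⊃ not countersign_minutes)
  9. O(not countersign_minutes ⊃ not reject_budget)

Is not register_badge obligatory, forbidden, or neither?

Obligatory

From premise 7 we have O(sign_inventory).
With premise 4, O(sign_inventory ⊃ rotate_keys), the K-axiom yields O(rotate_keys).
The contrapositive of premise 3 (O(not reject_budget ⊃ not rotate_keys)) is O(rotate_keys ⊃ reject_budget), and O(rotate_keys) is already established, so O(reject_budget).
Premise 9, O(not countersign_minutes ⊃ not reject_budget), contraposes to O(reject_budget ⊃ countersign_minutes); with O(reject_budget) we get O(countersign_minutes).
Premise 8, O(reboot_node ⊃ not countersign_minutes), contraposes to O(countersign_minutes ⊃ not reboot_node); with O(countersign_minutes) we get O(not reboot_node).
Premise 2 is O(not notify_kin ⊃ reboot_node); contrapositively O(not reboot_node ⊃ notify_kin). Since O(not reboot_node) holds, K gives O(notify_kin).
The contrapositive of premise 5 (O(register_badge ⊃ not notify_kin)) is O(notify_kin ⊃ not register_badge), and O(notify_kin) is already established, so O(not register_badge).
Premises 1, 6 do not contribute to this derivation.
Hence not register_badge is obligatory.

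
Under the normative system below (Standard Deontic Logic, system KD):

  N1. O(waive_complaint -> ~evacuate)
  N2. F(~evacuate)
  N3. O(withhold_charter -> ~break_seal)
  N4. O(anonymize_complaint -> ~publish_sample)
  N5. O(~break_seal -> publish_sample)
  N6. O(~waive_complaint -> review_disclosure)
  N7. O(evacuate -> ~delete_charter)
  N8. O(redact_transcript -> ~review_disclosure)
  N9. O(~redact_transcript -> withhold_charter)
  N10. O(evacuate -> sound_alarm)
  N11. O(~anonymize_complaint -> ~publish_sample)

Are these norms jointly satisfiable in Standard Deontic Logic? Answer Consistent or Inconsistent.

Inconsistent

By case analysis on ~anonymize_complaint: premise 11 gives O(~anonymize_complaint -> ~publish_sample) and premise 4 gives O(anonymize_complaint -> ~publish_sample), so O(~publish_sample) either way.
The contrapositive of premise 5 (O(~break_seal -> publish_sample)) is O(~publish_sample -> break_seal), and O(~publish_sample) is already established, so O(break_seal).
Premise 3, O(withhold_charter -> ~break_seal), contraposes to O(break_seal -> ~withhold_charter); with O(break_seal) we get O(~withhold_charter).
The contrapositive of premise 9 (O(~redact_transcript -> withhold_charter)) is O(~withhold_charter -> redact_transcript), and O(~withhold_charter) is already established, so O(redact_transcript).
With premise 8, O(redact_transcript -> ~review_disclosure), the K-axiom yields O(~review_disclosure).
The contrapositive of premise 6 (O(~waive_complaint -> review_disclosure)) is O(~review_disclosure -> waive_complaint), and O(~review_disclosure) is already established, so O(waive_complaint).
Premise 1 is O(waive_complaint -> ~evacuate); since O(waive_complaint), deontic closure gives O(~evacuate).
However, F(~evacuate) at premise 2 amounts to O(evacuate).
We now have both O(~evacuate) and O(evacuate) — evacuate is simultaneously obligatory and forbidden, violating the D-axiom.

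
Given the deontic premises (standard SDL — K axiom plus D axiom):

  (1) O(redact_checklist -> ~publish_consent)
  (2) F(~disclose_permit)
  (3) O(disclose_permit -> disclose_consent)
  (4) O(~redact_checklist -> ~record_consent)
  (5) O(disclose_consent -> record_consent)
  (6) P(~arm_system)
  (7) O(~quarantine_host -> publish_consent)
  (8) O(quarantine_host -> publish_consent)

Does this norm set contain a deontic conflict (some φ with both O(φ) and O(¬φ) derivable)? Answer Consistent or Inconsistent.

Inconsistent

By case analysis on quarantine_host: premise 8 gives O(quarantine_host -> publish_consent) and premise 7 gives O(~quarantine_host -> publish_consent), so O(publish_consent) either way.
Premise 1, O(redact_checklist -> ~publish_consent), contraposes to O(publish_consent -> ~redact_checklist); with O(publish_consent) we get O(~redact_checklist).
From O(~redact_checklist) and premise 4, O(~redact_checklist -> ~record_consent), we obtain O(~record_consent).
The contrapositive of premise 5 (O(disclose_consent -> record_consent)) is O(~record_consent -> ~disclose_consent), and O(~record_consent) is already established, so O(~disclose_consent).
Premise 3 is O(disclose_permit -> disclose_consent); contrapositively O(~disclose_consent -> ~disclose_permit). Since O(~disclose_consent) holds, K gives O(~disclose_permit).
But premise 2, F(~disclose_permit), means O(disclose_permit).
We now have both O(~disclose_permit) and O(disclose_permit) — disclose_permit is simultaneously obligatory and forbidden, violating the D-axiom.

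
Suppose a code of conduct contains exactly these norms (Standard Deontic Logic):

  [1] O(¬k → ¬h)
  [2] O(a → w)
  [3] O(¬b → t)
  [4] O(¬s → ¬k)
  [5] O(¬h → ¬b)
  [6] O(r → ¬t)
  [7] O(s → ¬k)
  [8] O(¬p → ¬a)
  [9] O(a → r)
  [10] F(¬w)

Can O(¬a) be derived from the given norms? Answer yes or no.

By case analysis on ¬s: premise 4 gives O(¬s → ¬k) and premise 7 gives O(s → ¬k), so O(¬k) either way.
Premise 1 is O(¬k → ¬h); since O(¬k), deontic closure gives O(¬h).
Applying K to premise 5 (O(¬h → ¬b)) and O(¬h) yields O(¬b).
With premise 3, O(¬b → t), the K-axiom yields O(t).
Premise 6 is O(r → ¬t); contrapositively O(t → ¬r). Since O(t) holds, K gives O(¬r).
Premise 9, O(a → r), contraposes to O(¬r → ¬a); with O(¬r) we get O(¬a).
Premises 2, 8, 10 do not contribute to this derivation.
So O(¬a) follows.

Yes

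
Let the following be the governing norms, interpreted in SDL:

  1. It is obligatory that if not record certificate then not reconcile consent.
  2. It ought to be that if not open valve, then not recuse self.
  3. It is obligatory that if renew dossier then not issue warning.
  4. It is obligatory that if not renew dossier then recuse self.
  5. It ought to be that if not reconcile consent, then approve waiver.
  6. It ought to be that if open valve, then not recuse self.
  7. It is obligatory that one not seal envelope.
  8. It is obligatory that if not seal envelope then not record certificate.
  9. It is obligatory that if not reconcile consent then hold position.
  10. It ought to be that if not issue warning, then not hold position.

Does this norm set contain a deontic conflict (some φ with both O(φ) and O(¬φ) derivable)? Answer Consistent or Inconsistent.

Inconsistent

Premises 2 and 6 are O(¬open_valve → ¬recuse_self) and O(open_valve → ¬recuse_self); every ideal world satisfies ¬open_valve or open_valve, so in either case ¬recuse_self holds — hence O(¬recuse_self).
The contrapositive of premise 4 (O(¬renew_dossier → recuse_self)) is O(¬recuse_self → renew_dossier), and O(¬recuse_self) is already established, so O(renew_dossier).
From O(renew_dossier) and premise 3, O(renew_dossier → ¬issue_warning), we obtain O(¬issue_warning).
With premise 10, O(¬issue_warning → ¬hold_position), the K-axiom yields O(¬hold_position).
Premise 9 is O(¬reconcile_consent → hold_position); contrapositively O(¬hold_position → reconcile_consent). Since O(¬hold_position) holds, K gives O(reconcile_consent).
Premise 1 is O(¬record_certificate → ¬reconcile_consent); contrapositively O(reconcile_consent → record_certificate). Since O(reconcile_consent) holds, K gives O(record_certificate).
Premise 8, O(¬seal_envelope → ¬record_certificate), contraposes to O(record_certificate → seal_envelope); with O(record_certificate) we get O(seal_envelope).
Yet premise 7 states O(¬seal_envelope).
We now have both O(seal_envelope) and O(¬seal_envelope) — seal_envelope is simultaneously obligatory and forbidden, violating the D-axiom.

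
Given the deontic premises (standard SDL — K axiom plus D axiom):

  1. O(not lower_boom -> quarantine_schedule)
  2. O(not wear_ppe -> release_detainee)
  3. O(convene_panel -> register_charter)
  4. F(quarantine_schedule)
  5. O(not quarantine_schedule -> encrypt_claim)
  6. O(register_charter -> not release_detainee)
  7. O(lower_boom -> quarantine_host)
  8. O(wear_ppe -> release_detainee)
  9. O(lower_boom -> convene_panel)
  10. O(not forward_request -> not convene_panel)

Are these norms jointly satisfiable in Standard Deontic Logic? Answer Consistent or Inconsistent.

Inconsistent

Premises 8 and 2 cover both cases: O(wear_ppe -> release_detainee) and O(not wear_ppe -> release_detainee). Since wear_ppe ∨ not wear_ppe is a tautology, O(release_detainee) follows.
Premise 6 is O(register_charter -> not release_detainee); contrapositively O(release_detainee -> not register_charter). Since O(release_detainee) holds, K gives O(not register_charter).
The contrapositive of premise 3 (O(convene_panel -> register_charter)) is O(not register_charter -> not convene_panel), and O(not register_charter) is already established, so O(not convene_panel).
The contrapositive of premise 9 (O(lower_boom -> convene_panel)) is O(not convene_panel -> not lower_boom), and O(not convene_panel) is already established, so O(not lower_boom).
Premise 1 is O(not lower_boom -> quarantine_schedule); since O(not lower_boom), deontic closure gives O(quarantine_schedule).
Yet premise 4 is F(quarantine_schedule), i.e. O(not quarantine_schedule).
We now have both O(quarantine_schedule) and O(not quarantine_schedule) — quarantine_schedule is simultaneously obligatory and forbidden, violating the D-axiom.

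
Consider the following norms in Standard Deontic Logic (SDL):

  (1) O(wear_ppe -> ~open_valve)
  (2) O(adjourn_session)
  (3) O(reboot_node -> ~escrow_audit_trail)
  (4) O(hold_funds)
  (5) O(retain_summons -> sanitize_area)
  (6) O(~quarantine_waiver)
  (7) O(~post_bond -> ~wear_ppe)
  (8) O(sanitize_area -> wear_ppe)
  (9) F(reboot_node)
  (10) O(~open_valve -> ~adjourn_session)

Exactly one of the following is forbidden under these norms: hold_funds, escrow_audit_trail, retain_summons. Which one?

retain_summons

From premise 2 we have O(adjourn_session).
Premise 10 is O(~open_valve -> ~adjourn_session); contrapositively O(adjourn_session -> open_valve). Since O(adjourn_session) holds, K gives O(open_valve).
The contrapositive of premise 1 (O(wear_ppe -> ~open_valve)) is O(open_valve -> ~wear_ppe), and O(open_valve) is already established, so O(~wear_ppe).
The contrapositive of premise 8 (O(sanitize_area -> wear_ppe)) is O(~wear_ppe -> ~sanitize_area), and O(~wear_ppe) is already established, so O(~sanitize_area).
Premise 5, O(retain_summons -> sanitize_area), contraposes to O(~sanitize_area -> ~retain_summons); with O(~sanitize_area) we get O(~retain_summons).
So O(~retain_summons) holds, i.e. retain_summons is forbidden. None of the other listed options is forbidden under the premises.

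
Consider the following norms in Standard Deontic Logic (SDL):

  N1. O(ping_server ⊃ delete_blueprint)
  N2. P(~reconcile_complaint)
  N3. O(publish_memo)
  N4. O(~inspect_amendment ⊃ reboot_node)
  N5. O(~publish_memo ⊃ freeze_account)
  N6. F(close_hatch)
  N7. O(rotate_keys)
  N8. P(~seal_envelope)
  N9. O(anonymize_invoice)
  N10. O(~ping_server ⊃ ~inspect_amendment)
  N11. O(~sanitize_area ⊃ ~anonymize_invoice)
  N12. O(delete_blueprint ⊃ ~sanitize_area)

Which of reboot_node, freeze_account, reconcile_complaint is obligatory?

reboot_node

From premise 9 we have O(anonymize_invoice).
Premise 11, O(~sanitize_area ⊃ ~anonymize_invoice), contraposes to O(anonymize_invoice ⊃ sanitize_area); with O(anonymize_invoice) we get O(sanitize_area).
Premise 12 is O(delete_blueprint ⊃ ~sanitize_area); contrapositively O(sanitize_area ⊃ ~delete_blueprint). Since O(sanitize_area) holds, K gives O(~delete_blueprint).
The contrapositive of premise 1 (O(ping_server ⊃ delete_blueprint)) is O(~delete_blueprint ⊃ ~ping_server), and O(~delete_blueprint) is already established, so O(~ping_server).
Premise 10 is O(~ping_server ⊃ ~inspect_amendment); since O(~ping_server), deontic closure gives O(~inspect_amendment).
Applying K to premise 4 (O(~inspect_amendment ⊃ reboot_node)) and O(~inspect_amendment) yields O(reboot_node).
So O(reboot_node) holds — reboot_node is obligatory. None of the other listed options is made obligatory by any chain of premises.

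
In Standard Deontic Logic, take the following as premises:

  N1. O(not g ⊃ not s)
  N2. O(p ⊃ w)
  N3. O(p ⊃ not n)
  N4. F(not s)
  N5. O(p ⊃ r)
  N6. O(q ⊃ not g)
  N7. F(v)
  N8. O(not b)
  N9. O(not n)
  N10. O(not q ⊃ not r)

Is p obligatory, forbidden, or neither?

Forbidden

Premise 4, F(not s), is equivalent to O(s).
Premise 1 is O(not g ⊃ not s); contrapositively O(s ⊃ g). Since O(s) holds, K gives O(g).
Premise 6, O(q ⊃ not g), contraposes to O(g ⊃ not q); with O(g) we get O(not q).
Premise 10 is O(not q ⊃ not r); since O(not q), deontic closure gives O(not r).
Premise 5 is O(p ⊃ r); contrapositively O(not r ⊃ not p). Since O(not r) holds, K gives O(not p).
Premises 2, 3, 7, 8, 9 do not contribute to this derivation.
Thus O(not p), which is F(p): p is forbidden.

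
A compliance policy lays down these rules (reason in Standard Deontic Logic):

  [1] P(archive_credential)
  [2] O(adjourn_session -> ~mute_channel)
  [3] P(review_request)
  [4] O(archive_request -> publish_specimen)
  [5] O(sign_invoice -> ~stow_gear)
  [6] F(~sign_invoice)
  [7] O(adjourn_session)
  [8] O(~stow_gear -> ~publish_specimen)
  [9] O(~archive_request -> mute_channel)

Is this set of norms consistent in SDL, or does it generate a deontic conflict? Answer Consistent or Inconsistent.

Inconsistent

Premise 7 gives O(adjourn_session).
With premise 2, O(adjourn_session -> ~mute_channel), the K-axiom yields O(~mute_channel).
Premise 9, O(~archive_request -> mute_channel), contraposes to O(~mute_channel -> archive_request); with O(~mute_channel) we get O(archive_request).
Premise 4 is O(archive_request -> publish_specimen); since O(archive_request), deontic closure gives O(publish_specimen).
Premise 8, O(~stow_gear -> ~publish_specimen), contraposes to O(publish_specimen -> stow_gear); with O(publish_specimen) we get O(stow_gear).
The contrapositive of premise 5 (O(sign_invoice -> ~stow_gear)) is O(stow_gear -> ~sign_invoice), and O(stow_gear) is already established, so O(~sign_invoice).
However, F(~sign_invoice) at premise 6 amounts to O(sign_invoice).
We now have both O(~sign_invoice) and O(sign_invoice) — sign_invoice is simultaneously obligatory and forbidden, violating the D-axiom.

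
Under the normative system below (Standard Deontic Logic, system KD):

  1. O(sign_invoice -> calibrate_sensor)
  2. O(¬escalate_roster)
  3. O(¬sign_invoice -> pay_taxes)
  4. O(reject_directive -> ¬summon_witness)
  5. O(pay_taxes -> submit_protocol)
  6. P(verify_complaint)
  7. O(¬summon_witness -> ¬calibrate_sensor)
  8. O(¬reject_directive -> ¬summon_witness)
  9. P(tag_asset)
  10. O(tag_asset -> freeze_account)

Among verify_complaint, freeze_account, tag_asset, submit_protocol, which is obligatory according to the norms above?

submit_protocol

Premises 4 and 8 cover both cases: O(reject_directive -> ¬summon_witness) and O(¬reject_directive -> ¬summon_witness). Since reject_directive ∨ ¬reject_directive is a tautology, O(¬summon_witness) follows.
Premise 7 is O(¬summon_witness -> ¬calibrate_sensor); since O(¬summon_witness), deontic closure gives O(¬calibrate_sensor).
Premise 1, O(sign_invoice -> calibrate_sensor), contraposes to O(¬calibrate_sensor -> ¬sign_invoice); with O(¬calibrate_sensor) we get O(¬sign_invoice).
Premise 3 is O(¬sign_invoice -> pay_taxes); since O(¬sign_invoice), deontic closure gives O(pay_taxes).
Premise 5 is O(pay_taxes -> submit_protocol); since O(pay_taxes), deontic closure gives O(submit_protocol).
So O(submit_protocol) holds — submit_protocol is obligatory. None of the other listed options is made obligatory by any chain of premises.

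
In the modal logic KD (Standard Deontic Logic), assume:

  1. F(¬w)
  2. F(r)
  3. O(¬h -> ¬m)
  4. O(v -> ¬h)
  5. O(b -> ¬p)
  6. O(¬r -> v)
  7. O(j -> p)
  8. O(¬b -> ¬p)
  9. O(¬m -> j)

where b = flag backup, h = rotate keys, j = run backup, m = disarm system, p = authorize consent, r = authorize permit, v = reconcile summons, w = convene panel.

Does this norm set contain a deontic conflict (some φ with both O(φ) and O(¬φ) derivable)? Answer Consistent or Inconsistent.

Inconsistent

By case analysis on b: premise 5 gives O(b -> ¬p) and premise 8 gives O(¬b -> ¬p), so O(¬p) either way.
Premise 7, O(j -> p), contraposes to O(¬p -> ¬j); with O(¬p) we get O(¬j).
The contrapositive of premise 9 (O(¬m -> j)) is O(¬j -> m), and O(¬j) is already established, so O(m).
The contrapositive of premise 3 (O(¬h -> ¬m)) is O(m -> h), and O(m) is already established, so O(h).
Premise 4, O(v -> ¬h), contraposes to O(h -> ¬v); with O(h) we get O(¬v).
Premise 6 is O(¬r -> v); contrapositively O(¬v -> r). Since O(¬v) holds, K gives O(r).
But premise 2, F(r), means O(¬r).
We now have both O(r) and O(¬r) — r is simultaneously obligatory and forbidden, violating the D-axiom.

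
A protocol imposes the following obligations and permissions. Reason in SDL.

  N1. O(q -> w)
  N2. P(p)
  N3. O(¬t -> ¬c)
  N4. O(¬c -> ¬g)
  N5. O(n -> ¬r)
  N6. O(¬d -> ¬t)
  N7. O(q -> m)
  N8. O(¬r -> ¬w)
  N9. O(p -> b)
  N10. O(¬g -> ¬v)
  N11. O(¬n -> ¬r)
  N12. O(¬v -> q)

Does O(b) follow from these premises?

Premise 9 is O(p -> b), but O(p) is not derivable from the premises (the permission P(p) asserts only ¬O(¬p), not O(p)), so it does not yield O(b).
No other premise forces O(b). An ideal world satisfying every premise can still have b false, so O(b) is not derivable.

No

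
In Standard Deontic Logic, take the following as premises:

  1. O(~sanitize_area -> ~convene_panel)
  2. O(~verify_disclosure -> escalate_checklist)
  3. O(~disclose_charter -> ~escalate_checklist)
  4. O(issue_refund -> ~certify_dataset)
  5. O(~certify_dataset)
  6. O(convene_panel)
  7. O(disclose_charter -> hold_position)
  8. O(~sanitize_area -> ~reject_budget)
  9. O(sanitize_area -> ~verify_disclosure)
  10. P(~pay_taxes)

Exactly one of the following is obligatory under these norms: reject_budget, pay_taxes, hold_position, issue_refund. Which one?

hold_position

Premise 6 gives O(convene_panel).
The contrapositive of premise 1 (O(~sanitize_area -> ~convene_panel)) is O(convene_panel -> sanitize_area), and O(convene_panel) is already established, so O(sanitize_area).
Premise 9 is O(sanitize_area -> ~verify_disclosure); since O(sanitize_area), deontic closure gives O(~verify_disclosure).
From O(~verify_disclosure) and premise 2, O(~verify_disclosure -> escalate_checklist), we obtain O(escalate_checklist).
Premise 3 is O(~disclose_charter -> ~escalate_checklist); contrapositively O(escalate_checklist -> disclose_charter). Since O(escalate_checklist) holds, K gives O(disclose_charter).
With premise 7, O(disclose_charter -> hold_position), the K-axiom yields O(hold_position).
So O(hold_position) holds — hold_position is obligatory. None of the other listed options is made obligatory by any chain of premises.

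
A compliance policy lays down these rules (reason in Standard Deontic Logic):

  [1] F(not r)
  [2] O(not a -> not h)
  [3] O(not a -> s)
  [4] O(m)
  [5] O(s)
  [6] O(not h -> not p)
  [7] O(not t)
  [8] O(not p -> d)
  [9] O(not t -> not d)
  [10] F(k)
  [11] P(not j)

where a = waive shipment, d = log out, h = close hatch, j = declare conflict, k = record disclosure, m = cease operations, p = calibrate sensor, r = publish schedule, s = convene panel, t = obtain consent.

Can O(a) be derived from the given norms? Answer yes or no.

Yes

From premise 7 we have O(not t).
With premise 9, O(not t -> not d), the K-axiom yields O(not d).
Premise 8 is O(not p -> d); contrapositively O(not d -> p). Since O(not d) holds, K gives O(p).
Premise 6 is O(not h -> not p); contrapositively O(p -> h). Since O(p) holds, K gives O(h).
Premise 2, O(not a -> not h), contraposes to O(h -> a); with O(h) we get O(a).
Premises 1, 3, 4, 5, 10, 11 do not contribute to this derivation.
So O(a) follows.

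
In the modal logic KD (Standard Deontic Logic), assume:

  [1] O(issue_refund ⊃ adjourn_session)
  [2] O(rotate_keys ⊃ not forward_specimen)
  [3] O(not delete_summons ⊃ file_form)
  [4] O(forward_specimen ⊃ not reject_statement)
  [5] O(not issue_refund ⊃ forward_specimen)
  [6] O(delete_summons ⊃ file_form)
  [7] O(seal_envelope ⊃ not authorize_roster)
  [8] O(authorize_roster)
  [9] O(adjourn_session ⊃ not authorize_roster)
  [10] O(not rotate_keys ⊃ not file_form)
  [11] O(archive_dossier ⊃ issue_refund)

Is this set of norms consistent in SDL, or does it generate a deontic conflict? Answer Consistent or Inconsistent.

Premises 3 and 6 cover both cases: O(not delete_summons ⊃ file_form) and O(delete_summons ⊃ file_form). Since not delete_summons ∨ delete_summons is a tautology, O(file_form) follows.
Premise 10 is O(not rotate_keys ⊃ not file_form); contrapositively O(file_form ⊃ rotate_keys). Since O(file_form) holds, K gives O(rotate_keys).
From O(rotate_keys) and premise 2, O(rotate_keys ⊃ not forward_specimen), we obtain O(not forward_specimen).
Premise 5 is O(not issue_refund ⊃ forward_specimen); contrapositively O(not forward_specimen ⊃ issue_refund). Since O(not forward_specimen) holds, K gives O(issue_refund).
With premise 1, O(issue_refund ⊃ adjourn_session), the K-axiom yields O(adjourn_session).
From O(adjourn_session) and premise 9, O(adjourn_session ⊃ not authorize_roster), we obtain O(not authorize_roster).
Yet premise 8 states O(authorize_roster).
We now have both O(not authorize_roster) and O(authorize_roster) — authorize_roster is simultaneously obligatory and forbidden, violating the D-axiom.

Inconsistent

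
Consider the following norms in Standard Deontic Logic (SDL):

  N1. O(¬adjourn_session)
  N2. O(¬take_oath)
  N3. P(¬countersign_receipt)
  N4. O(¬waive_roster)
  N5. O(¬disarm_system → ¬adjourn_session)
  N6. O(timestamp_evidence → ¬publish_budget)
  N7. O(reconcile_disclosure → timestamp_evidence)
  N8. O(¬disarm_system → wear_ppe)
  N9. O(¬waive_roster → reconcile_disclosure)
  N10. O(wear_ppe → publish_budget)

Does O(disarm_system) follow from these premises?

From premise 4 we have O(¬waive_roster).
With premise 9, O(¬waive_roster → reconcile_disclosure), the K-axiom yields O(reconcile_disclosure).
Premise 7 is O(reconcile_disclosure → timestamp_evidence); since O(reconcile_disclosure), deontic closure gives O(timestamp_evidence).
With premise 6, O(timestamp_evidence → ¬publish_budget), the K-axiom yields O(¬publish_budget).
Premise 10, O(wear_ppe → publish_budget), contraposes to O(¬publish_budget → ¬wear_ppe); with O(¬publish_budget) we get O(¬wear_ppe).
The contrapositive of premise 8 (O(¬disarm_system → wear_ppe)) is O(¬wear_ppe → disarm_system), and O(¬wear_ppe) is already established, so O(disarm_system).
Premises 1, 2, 3, 5 do not contribute to this derivation.
So O(disarm_system) follows.

Yes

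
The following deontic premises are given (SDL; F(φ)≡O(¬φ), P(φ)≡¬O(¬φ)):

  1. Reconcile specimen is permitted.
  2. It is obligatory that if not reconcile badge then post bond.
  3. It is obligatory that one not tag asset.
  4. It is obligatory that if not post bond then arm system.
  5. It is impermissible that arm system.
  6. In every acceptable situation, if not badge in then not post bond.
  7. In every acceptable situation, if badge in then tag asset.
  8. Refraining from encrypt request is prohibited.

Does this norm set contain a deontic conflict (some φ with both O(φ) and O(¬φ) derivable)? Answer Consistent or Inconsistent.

Inconsistent

Premise 5, F(arm_system), is equivalent to O(¬arm_system).
Premise 4 is O(¬post_bond → arm_system); contrapositively O(¬arm_system → post_bond). Since O(¬arm_system) holds, K gives O(post_bond).
Premise 6 is O(¬badge_in → ¬post_bond); contrapositively O(post_bond → badge_in). Since O(post_bond) holds, K gives O(badge_in).
Premise 7 is O(badge_in → tag_asset); since O(badge_in), deontic closure gives O(tag_asset).
Yet premise 3 states O(¬tag_asset).
We now have both O(tag_asset) and O(¬tag_asset) — tag_asset is simultaneously obligatory and forbidden, violating the D-axiom.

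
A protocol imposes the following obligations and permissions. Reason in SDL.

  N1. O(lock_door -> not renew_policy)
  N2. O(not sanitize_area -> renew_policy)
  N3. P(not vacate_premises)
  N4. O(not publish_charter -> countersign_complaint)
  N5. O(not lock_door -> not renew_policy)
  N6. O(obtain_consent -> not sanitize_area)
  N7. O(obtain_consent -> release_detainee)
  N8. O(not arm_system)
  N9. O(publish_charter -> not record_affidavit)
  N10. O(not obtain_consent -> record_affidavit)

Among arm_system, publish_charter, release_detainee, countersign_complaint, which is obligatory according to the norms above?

countersign_complaint

Premises 1 and 5 cover both cases: O(lock_door -> not renew_policy) and O(not lock_door -> not renew_policy). Since lock_door ∨ not lock_door is a tautology, O(not renew_policy) follows.
The contrapositive of premise 2 (O(not sanitize_area -> renew_policy)) is O(not renew_policy -> sanitize_area), and O(not renew_policy) is already established, so O(sanitize_area).
Premise 6 is O(obtain_consent -> not sanitize_area); contrapositively O(sanitize_area -> not obtain_consent). Since O(sanitize_area) holds, K gives O(not obtain_consent).
With premise 10, O(not obtain_consent -> record_affidavit), the K-axiom yields O(record_affidavit).
Premise 9, O(publish_charter -> not record_affidavit), contraposes to O(record_affidavit -> not publish_charter); with O(record_affidavit) we get O(not publish_charter).
Premise 4 is O(not publish_charter -> countersign_complaint); since O(not publish_charter), deontic closure gives O(countersign_complaint).
So O(countersign_complaint) holds — countersign_complaint is obligatory. None of the other listed options is made obligatory by any chain of premises.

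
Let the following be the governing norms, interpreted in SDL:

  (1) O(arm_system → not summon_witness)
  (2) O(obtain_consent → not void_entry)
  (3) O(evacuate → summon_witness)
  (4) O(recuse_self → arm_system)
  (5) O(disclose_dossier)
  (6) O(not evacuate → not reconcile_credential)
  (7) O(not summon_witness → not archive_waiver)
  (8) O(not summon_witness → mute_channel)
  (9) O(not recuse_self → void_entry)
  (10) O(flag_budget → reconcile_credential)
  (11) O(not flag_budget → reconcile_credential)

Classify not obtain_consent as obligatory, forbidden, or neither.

Obligatory

Premises 10 and 11 cover both cases: O(flag_budget → reconcile_credential) and O(not flag_budget → reconcile_credential). Since flag_budget ∨ not flag_budget is a tautology, O(reconcile_credential) follows.
The contrapositive of premise 6 (O(not evacuate → not reconcile_credential)) is O(reconcile_credential → evacuate), and O(reconcile_credential) is already established, so O(evacuate).
From O(evacuate) and premise 3, O(evacuate → summon_witness), we obtain O(summon_witness).
Premise 1 is O(arm_system → not summon_witness); contrapositively O(summon_witness → not arm_system). Since O(summon_witness) holds, K gives O(not arm_system).
Premise 4, O(recuse_self → arm_system), contraposes to O(not arm_system → not recuse_self); with O(not arm_system) we get O(not recuse_self).
Premise 9 is O(not recuse_self → void_entry); since O(not recuse_self), deontic closure gives O(void_entry).
Premise 2, O(obtain_consent → not void_entry), contraposes to O(void_entry → not obtain_consent); with O(void_entry) we get O(not obtain_consent).
Premises 5, 7, 8 do not contribute to this derivation.
Hence not obtain_consent is obligatory.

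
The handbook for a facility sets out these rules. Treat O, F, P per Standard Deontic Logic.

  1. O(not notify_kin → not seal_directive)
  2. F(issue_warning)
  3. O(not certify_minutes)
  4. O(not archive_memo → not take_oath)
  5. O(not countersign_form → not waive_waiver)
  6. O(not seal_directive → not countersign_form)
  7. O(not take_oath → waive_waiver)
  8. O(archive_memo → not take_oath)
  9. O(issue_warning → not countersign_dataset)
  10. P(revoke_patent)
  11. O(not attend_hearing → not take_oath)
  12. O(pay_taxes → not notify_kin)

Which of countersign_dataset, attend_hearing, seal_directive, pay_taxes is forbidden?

pay_taxes

Premises 4 and 8 cover both cases: O(not archive_memo → not take_oath) and O(archive_memo → not take_oath). Since not archive_memo ∨ archive_memo is a tautology, O(not take_oath) follows.
Premise 7 is O(not take_oath → waive_waiver); since O(not take_oath), deontic closure gives O(waive_waiver).
Premise 5 is O(not countersign_form → not waive_waiver); contrapositively O(waive_waiver → countersign_form). Since O(waive_waiver) holds, K gives O(countersign_form).
Premise 6, O(not seal_directive → not countersign_form), contraposes to O(countersign_form → seal_directive); with O(countersign_form) we get O(seal_directive).
Premise 1 is O(not notify_kin → not seal_directive); contrapositively O(seal_directive → notify_kin). Since O(seal_directive) holds, K gives O(notify_kin).
Premise 12, O(pay_taxes → not notify_kin), contraposes to O(notify_kin → not pay_taxes); with O(notify_kin) we get O(not pay_taxes).
So O(not pay_taxes) holds, i.e. pay_taxes is forbidden. None of the other listed options is forbidden under the premises.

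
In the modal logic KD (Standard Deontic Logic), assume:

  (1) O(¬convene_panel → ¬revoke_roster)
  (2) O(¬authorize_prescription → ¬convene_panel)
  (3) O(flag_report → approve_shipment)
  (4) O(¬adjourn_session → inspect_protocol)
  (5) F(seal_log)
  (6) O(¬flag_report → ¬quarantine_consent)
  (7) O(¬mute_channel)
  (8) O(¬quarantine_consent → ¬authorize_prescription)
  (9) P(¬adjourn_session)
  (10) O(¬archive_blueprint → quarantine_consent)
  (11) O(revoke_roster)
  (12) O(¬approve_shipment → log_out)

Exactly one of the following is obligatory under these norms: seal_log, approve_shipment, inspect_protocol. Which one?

Premise 11 states O(revoke_roster) outright.
The contrapositive of premise 1 (O(¬convene_panel → ¬revoke_roster)) is O(revoke_roster → convene_panel), and O(revoke_roster) is already established, so O(convene_panel).
Premise 2 is O(¬authorize_prescription → ¬convene_panel); contrapositively O(convene_panel → authorize_prescription). Since O(convene_panel) holds, K gives O(authorize_prescription).
The contrapositive of premise 8 (O(¬quarantine_consent → ¬authorize_prescription)) is O(authorize_prescription → quarantine_consent), and O(authorize_prescription) is already established, so O(quarantine_consent).
Premise 6, O(¬flag_report → ¬quarantine_consent), contraposes to O(quarantine_consent → flag_report); with O(quarantine_consent) we get O(flag_report).
Applying K to premise 3 (O(flag_report → approve_shipment)) and O(flag_report) yields O(approve_shipment).
So O(approve_shipment) holds — approve_shipment is obligatory. None of the other listed options is made obligatory by any chain of premises.

approve_shipment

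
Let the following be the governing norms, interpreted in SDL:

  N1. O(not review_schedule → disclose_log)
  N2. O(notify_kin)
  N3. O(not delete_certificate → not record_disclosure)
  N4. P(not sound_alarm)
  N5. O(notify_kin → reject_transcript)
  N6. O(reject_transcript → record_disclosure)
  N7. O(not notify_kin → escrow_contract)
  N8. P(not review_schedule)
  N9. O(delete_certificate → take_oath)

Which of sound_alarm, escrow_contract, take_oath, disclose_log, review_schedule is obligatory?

take_oath

From premise 2 we have O(notify_kin).
Applying K to premise 5 (O(notify_kin → reject_transcript)) and O(notify_kin) yields O(reject_transcript).
From O(reject_transcript) and premise 6, O(reject_transcript → record_disclosure), we obtain O(record_disclosure).
Premise 3 is O(not delete_certificate → not record_disclosure); contrapositively O(record_disclosure → delete_certificate). Since O(record_disclosure) holds, K gives O(delete_certificate).
From O(delete_certificate) and premise 9, O(delete_certificate → take_oath), we obtain O(take_oath).
So O(take_oath) holds — take_oath is obligatory. None of the other listed options is made obligatory by any chain of premises.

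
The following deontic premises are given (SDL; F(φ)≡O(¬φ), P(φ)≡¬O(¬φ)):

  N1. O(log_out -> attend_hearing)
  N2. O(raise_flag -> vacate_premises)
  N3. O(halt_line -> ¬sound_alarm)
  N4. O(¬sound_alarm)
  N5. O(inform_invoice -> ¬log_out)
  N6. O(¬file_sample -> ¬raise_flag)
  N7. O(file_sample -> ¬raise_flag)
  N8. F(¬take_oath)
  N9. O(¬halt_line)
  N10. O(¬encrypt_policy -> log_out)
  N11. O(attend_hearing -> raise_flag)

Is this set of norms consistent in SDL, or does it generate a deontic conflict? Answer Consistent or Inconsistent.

Consistent

Premise 3 is O(halt_line -> ¬sound_alarm); even if O(¬sound_alarm) held, inferring O(halt_line) would be affirming the consequent — invalid.
So O(halt_line) is not derivable, and the apparent clash with O(¬halt_line) does not arise.
A world satisfying every obligation exists (e.g. attend_hearing=false, encrypt_policy=true, file_sample=false, halt_line=false, inform_invoice=false, log_out=false, raise_flag=false, sound_alarm=false, take_oath=true, vacate_premises=false); no atom is both obligatory and forbidden, so the set is consistent.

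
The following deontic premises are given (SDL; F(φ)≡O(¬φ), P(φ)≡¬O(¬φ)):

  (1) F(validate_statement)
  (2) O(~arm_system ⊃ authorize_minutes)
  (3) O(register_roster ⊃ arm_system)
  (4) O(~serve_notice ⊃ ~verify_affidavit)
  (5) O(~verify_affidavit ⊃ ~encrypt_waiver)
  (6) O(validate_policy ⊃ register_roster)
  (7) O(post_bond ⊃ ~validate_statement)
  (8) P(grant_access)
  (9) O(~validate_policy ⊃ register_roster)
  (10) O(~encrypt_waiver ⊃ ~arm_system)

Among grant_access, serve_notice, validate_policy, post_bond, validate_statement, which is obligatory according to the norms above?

serve_notice

Premises 9 and 6 cover both cases: O(~validate_policy ⊃ register_roster) and O(validate_policy ⊃ register_roster). Since ~validate_policy ∨ validate_policy is a tautology, O(register_roster) follows.
With premise 3, O(register_roster ⊃ arm_system), the K-axiom yields O(arm_system).
The contrapositive of premise 10 (O(~encrypt_waiver ⊃ ~arm_system)) is O(arm_system ⊃ encrypt_waiver), and O(arm_system) is already established, so O(encrypt_waiver).
Premise 5 is O(~verify_affidavit ⊃ ~encrypt_waiver); contrapositively O(encrypt_waiver ⊃ verify_affidavit). Since O(encrypt_waiver) holds, K gives O(verify_affidavit).
Premise 4 is O(~serve_notice ⊃ ~verify_affidavit); contrapositively O(verify_affidavit ⊃ serve_notice). Since O(verify_affidavit) holds, K gives O(serve_notice).
So O(serve_notice) holds — serve_notice is obligatory. None of the other listed options is made obligatory by any chain of premises.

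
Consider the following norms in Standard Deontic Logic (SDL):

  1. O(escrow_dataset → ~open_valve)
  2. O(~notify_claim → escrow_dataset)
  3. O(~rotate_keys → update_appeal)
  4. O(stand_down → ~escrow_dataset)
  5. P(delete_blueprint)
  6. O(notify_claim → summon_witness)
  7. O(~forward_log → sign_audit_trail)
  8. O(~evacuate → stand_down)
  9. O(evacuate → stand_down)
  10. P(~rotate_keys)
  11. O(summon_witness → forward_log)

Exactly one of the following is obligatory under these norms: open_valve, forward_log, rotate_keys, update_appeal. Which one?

Premises 8 and 9 cover both cases: O(~evacuate → stand_down) and O(evacuate → stand_down). Since ~evacuate ∨ evacuate is a tautology, O(stand_down) follows.
Applying K to premise 4 (O(stand_down → ~escrow_dataset)) and O(stand_down) yields O(~escrow_dataset).
Premise 2 is O(~notify_claim → escrow_dataset); contrapositively O(~escrow_dataset → notify_claim). Since O(~escrow_dataset) holds, K gives O(notify_claim).
From O(notify_claim) and premise 6, O(notify_claim → summon_witness), we obtain O(summon_witness).
Applying K to premise 11 (O(summon_witness → forward_log)) and O(summon_witness) yields O(forward_log).
So O(forward_log) holds — forward_log is obligatory. None of the other listed options is made obligatory by any chain of premises.

forward_log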